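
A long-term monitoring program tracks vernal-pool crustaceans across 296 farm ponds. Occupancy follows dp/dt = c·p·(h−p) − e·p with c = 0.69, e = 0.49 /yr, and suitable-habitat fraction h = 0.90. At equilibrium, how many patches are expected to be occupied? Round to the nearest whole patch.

p* = h − e/c = 0.90 − 0.7101 = 0.1899.
Expected occupied patches = N × p* = 296 × 0.1899 = 56.20 ≈ 56.

56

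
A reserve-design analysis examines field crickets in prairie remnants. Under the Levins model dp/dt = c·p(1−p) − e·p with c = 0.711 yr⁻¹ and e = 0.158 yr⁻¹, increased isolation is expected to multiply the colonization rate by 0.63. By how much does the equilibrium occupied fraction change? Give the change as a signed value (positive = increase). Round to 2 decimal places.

Before: p* = 1 − 0.158/0.711 = 0.7778.
After the change, c = 0.44793, e = 0.158, so p* = 1 − 0.158/0.44793 = 0.6473.
Δp* = 0.6473 − 0.7778 = -0.1305.

-0.13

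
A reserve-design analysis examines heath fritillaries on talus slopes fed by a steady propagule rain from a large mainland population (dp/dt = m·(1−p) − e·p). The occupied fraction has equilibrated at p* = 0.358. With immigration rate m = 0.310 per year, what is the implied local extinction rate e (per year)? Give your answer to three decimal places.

0.556

At equilibrium m(1−p*) = e·p*, so e = m(1−p*)/p*.
e = 0.310 × 0.6420 / 0.358 = 0.5559.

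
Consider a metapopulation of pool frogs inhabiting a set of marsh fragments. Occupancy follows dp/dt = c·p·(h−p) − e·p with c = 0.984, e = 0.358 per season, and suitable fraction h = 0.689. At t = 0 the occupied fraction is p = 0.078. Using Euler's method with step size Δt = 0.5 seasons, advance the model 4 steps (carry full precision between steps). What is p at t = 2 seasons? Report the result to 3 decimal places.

0.120

Update rule: p ← p + [c·p·(h−p) − e·p]·Δt with Δt = 0.5.
step 1: Δp = +0.00949, p = 0.08749
step 2: Δp = +0.01023, p = 0.09772
step 3: Δp = +0.01094, p = 0.10865
step 4: Δp = +0.01157, p = 0.12023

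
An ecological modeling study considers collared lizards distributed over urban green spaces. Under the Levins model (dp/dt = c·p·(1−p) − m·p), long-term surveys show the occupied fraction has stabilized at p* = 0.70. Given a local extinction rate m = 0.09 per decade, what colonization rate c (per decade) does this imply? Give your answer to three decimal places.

0.300

At equilibrium c(1−p*) = m, so c = m/(1−p*).
c = 0.09/(1 − 0.70) = 0.09/0.3000 = 0.3000.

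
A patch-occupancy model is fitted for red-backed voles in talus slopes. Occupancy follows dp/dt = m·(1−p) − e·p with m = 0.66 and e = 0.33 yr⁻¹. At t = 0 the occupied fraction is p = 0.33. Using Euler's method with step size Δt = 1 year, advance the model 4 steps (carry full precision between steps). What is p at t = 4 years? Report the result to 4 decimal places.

0.6667

Update rule: p ← p + [m·(1−p) − e·p]·Δt with Δt = 1.
step 1: Δp = +0.33330, p = 0.66330
step 2: Δp = +0.00333, p = 0.66663
step 3: Δp = +0.00003, p = 0.66667
step 4: Δp = +0.00000, p = 0.66667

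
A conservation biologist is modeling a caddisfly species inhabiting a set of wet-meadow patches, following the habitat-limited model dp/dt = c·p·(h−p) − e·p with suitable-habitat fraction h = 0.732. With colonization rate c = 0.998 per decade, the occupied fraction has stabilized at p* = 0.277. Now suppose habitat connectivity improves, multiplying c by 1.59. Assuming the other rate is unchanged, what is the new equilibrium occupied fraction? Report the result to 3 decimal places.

0.446

Balance c(h−p*) = e gives e = 0.998×(0.732 − 0.27700) = 0.45409.
New p* = 0.732 − e/c = 0.732 − 0.45409/1.58682 = 0.44584.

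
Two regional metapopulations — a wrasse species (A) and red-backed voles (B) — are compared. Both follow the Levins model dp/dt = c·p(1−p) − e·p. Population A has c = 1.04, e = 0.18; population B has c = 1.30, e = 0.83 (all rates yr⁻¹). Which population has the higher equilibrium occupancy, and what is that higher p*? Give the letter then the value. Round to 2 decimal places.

A, 0.83

A: p*_A = 1 − 0.18/1.04 = 0.8269.
B: p*_B = 1 − 0.83/1.30 = 0.3615.
A is higher at 0.8269.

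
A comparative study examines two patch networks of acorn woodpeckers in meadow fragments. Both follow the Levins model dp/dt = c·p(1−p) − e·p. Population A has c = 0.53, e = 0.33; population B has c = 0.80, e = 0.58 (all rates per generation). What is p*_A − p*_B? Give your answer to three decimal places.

0.102

A: p*_A = 1 − 0.33/0.53 = 0.3774.
B: p*_B = 1 − 0.58/0.80 = 0.2750.
p*_A − p*_B = 0.3774 − 0.2750 = 0.1024.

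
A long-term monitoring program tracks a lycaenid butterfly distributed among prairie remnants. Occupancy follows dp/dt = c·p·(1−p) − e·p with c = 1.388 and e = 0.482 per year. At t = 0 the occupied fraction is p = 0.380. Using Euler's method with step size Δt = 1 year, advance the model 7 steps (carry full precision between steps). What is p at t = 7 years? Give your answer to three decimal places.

Update rule: p ← p + [c·p·(1−p) − e·p]·Δt with Δt = 1.
t = 1: p = 0.38000 + (+0.14385) = 0.52385
t = 2: p = 0.52385 + (+0.09371) = 0.61757
t = 3: p = 0.61757 + (+0.03015) = 0.64771
t = 4: p = 0.64771 + (+0.00452) = 0.65223
t = 5: p = 0.65223 + (+0.00046) = 0.65269
t = 6: p = 0.65269 + (+0.00004) = 0.65273
t = 7: p = 0.65273 + (+0.00000) = 0.65274

0.653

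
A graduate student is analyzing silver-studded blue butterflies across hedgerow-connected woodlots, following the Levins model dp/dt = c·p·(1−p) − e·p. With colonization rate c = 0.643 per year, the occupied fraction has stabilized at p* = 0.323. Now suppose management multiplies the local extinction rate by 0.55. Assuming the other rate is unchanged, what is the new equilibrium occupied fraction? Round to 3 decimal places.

0.628

Balance c(1−p*) = e gives e = 0.643×(1 − 0.32300) = 0.43531.
New p* = 1 − e/c = 1 − 0.23942/0.64300 = 0.62765.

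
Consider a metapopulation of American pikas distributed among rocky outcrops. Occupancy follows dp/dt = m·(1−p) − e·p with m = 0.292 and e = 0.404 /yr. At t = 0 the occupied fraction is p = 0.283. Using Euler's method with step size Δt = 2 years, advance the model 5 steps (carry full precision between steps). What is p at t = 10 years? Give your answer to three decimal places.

0.421

Update rule: p ← p + [m·(1−p) − e·p]·Δt with Δt = 2.
step 1: Δp = +0.19006, p = 0.47306
step 2: Δp = -0.07451, p = 0.39856
step 3: Δp = +0.02921, p = 0.42776
step 4: Δp = -0.01145, p = 0.41632
step 5: Δp = +0.00449, p = 0.42080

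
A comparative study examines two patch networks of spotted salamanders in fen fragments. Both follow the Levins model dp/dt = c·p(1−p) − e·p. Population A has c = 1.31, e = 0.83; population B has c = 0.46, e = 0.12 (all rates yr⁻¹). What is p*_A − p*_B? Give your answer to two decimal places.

A: p*_A = 1 − 0.83/1.31 = 0.3664.
B: p*_B = 1 − 0.12/0.46 = 0.7391.
p*_A − p*_B = 0.3664 − 0.7391 = -0.3727.

-0.37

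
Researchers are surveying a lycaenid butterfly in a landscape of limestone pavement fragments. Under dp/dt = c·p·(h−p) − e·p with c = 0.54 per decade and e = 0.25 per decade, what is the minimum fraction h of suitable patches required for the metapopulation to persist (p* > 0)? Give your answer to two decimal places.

0.46

p* = h − e/c is positive only when h > e/c.
h_min = e/c = 0.25/0.54 = 0.4630.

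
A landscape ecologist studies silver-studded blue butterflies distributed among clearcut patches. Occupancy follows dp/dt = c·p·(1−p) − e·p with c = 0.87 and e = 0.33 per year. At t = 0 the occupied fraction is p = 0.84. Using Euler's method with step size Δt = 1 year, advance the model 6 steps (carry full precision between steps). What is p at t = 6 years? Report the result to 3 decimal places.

0.622

Update rule: p ← p + [c·p·(1−p) − e·p]·Δt with Δt = 1.
t = 1: p = 0.84000 + (-0.16027) = 0.67973
t = 2: p = 0.67973 + (-0.03491) = 0.64481
t = 3: p = 0.64481 + (-0.01353) = 0.63128
t = 4: p = 0.63128 + (-0.00582) = 0.62546
t = 5: p = 0.62546 + (-0.00260) = 0.62287
t = 6: p = 0.62287 + (-0.00118) = 0.62169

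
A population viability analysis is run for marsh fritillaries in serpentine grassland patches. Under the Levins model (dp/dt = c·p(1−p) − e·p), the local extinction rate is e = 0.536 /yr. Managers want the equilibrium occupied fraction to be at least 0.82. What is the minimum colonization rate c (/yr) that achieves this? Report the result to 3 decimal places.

2.978

p* = 1 − e/c ≥ 0.82 requires e/c ≤ 0.1800, i.e. c ≥ e/0.1800.
c_min = 0.536/0.1800 = 2.9778.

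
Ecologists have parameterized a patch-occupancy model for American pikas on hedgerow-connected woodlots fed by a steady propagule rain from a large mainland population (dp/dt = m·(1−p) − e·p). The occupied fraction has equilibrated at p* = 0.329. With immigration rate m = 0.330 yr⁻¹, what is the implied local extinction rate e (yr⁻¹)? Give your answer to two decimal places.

At equilibrium m(1−p*) = e·p*, so e = m(1−p*)/p*.
e = 0.330 × 0.6710 / 0.329 = 0.6730.

0.67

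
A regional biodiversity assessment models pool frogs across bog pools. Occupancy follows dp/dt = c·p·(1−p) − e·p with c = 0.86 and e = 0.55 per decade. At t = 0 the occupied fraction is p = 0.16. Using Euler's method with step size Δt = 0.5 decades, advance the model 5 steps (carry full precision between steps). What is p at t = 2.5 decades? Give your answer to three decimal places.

0.229

Update rule: p ← p + [c·p·(1−p) − e·p]·Δt with Δt = 0.5.
t = 0.5: p = 0.16000 + (+0.01379) = 0.17379
t = 1: p = 0.17379 + (+0.01395) = 0.18774
t = 1.5: p = 0.18774 + (+0.01394) = 0.20169
t = 2: p = 0.20169 + (+0.01377) = 0.21546
t = 2.5: p = 0.21546 + (+0.01343) = 0.22889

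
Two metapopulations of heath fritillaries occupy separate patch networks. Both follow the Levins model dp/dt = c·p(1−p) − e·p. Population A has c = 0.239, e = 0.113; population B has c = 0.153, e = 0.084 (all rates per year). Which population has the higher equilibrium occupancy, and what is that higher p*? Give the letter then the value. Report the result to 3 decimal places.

A, 0.527

A: p*_A = 1 − 0.113/0.239 = 0.5272.
B: p*_B = 1 − 0.084/0.153 = 0.4510.
A is higher at 0.5272.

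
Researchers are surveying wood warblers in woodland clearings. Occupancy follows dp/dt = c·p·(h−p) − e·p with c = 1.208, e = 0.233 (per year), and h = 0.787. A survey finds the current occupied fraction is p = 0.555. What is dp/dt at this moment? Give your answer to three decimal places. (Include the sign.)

Colonization term: c·p·(h−p) = 1.208×0.555×0.2320 = 0.15554.
Extinction term: e·p = 0.12932.
dp/dt = 0.15554 − 0.12932 = 0.02623.

0.026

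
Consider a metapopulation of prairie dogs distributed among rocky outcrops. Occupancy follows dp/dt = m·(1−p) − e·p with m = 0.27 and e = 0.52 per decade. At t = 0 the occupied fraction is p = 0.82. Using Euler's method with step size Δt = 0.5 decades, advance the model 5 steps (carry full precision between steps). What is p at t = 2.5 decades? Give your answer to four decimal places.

0.3805

Update rule: p ← p + [m·(1−p) − e·p]·Δt with Δt = 0.5.
step 1: Δp = -0.18890, p = 0.63110
step 2: Δp = -0.11428, p = 0.51682
step 3: Δp = -0.06914, p = 0.44767
step 4: Δp = -0.04183, p = 0.40584
step 5: Δp = -0.02531, p = 0.38053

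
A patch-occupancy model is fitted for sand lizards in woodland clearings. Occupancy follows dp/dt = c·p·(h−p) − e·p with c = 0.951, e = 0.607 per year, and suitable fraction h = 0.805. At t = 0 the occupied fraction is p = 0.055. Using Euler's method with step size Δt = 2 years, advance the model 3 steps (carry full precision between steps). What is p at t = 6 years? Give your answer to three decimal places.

0.093

Update rule: p ← p + [c·p·(h−p) − e·p]·Δt with Δt = 2.
t = 2: p = 0.05500 + (+0.01169) = 0.06669
t = 4: p = 0.06669 + (+0.01269) = 0.07938
t = 6: p = 0.07938 + (+0.01319) = 0.09256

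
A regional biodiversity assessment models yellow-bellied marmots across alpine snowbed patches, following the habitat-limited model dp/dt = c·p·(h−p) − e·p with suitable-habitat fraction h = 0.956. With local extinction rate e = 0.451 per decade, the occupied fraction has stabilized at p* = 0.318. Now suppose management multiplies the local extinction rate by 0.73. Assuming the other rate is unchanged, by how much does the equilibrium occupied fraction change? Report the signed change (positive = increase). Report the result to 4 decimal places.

Balance c(h−p*) = e gives c = e/(0.956 − 0.31800) = 0.451/0.63800 = 0.70690.
New p* = 0.956 − e/c = 0.956 − 0.32923/0.70690 = 0.49026.
Δp* = 0.49026 − 0.31800 = +0.17226.

0.1723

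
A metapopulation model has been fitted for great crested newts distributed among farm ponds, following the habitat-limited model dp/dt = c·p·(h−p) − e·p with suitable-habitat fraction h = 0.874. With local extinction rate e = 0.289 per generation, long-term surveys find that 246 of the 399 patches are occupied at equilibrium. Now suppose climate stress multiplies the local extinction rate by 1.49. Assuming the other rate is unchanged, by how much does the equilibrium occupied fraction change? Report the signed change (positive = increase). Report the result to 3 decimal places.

Observed p* = 246/399 = 0.61654.
Balance c(h−p*) = e gives c = e/(0.874 − 0.61654) = 0.289/0.25746 = 1.12250.
New p* = 0.874 − e/c = 0.874 − 0.43061/1.12250 = 0.49038.
Δp* = 0.49038 − 0.61654 = -0.12616.

-0.126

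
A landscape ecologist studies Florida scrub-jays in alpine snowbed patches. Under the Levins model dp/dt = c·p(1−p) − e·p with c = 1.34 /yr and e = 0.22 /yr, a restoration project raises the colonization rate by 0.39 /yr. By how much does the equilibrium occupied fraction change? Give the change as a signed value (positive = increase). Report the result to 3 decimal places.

Before: p* = 1 − 0.22/1.34 = 0.8358.
After the change, c = 1.73, e = 0.22, so p* = 1 − 0.22/1.73 = 0.8728.
Δp* = 0.8728 − 0.8358 = +0.0370.

0.037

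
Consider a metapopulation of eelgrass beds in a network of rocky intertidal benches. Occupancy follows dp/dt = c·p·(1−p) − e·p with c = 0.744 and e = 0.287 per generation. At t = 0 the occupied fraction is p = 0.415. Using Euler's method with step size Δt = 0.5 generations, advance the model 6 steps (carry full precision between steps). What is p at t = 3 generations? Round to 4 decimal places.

0.5534

Update rule: p ← p + [c·p·(1−p) − e·p]·Δt with Δt = 0.5.
  1  |  dp/dt·Δt = +0.030760  |  p_1 = 0.445760
  2  |  dp/dt·Δt = +0.027939  |  p_2 = 0.473699
  3  |  dp/dt·Δt = +0.024767  |  p_3 = 0.498466
  4  |  dp/dt·Δt = +0.021469  |  p_4 = 0.519935
  5  |  dp/dt·Δt = +0.018241  |  p_5 = 0.538177
  6  |  dp/dt·Δt = +0.015230  |  p_6 = 0.553406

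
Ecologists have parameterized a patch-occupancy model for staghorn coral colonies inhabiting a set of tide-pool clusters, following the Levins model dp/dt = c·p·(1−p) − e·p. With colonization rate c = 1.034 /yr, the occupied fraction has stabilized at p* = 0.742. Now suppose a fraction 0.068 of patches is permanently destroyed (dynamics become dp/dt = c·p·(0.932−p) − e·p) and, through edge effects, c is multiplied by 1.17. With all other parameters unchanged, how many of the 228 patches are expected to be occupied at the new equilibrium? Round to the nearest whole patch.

162

Balance c(1−p*) = e gives e = 1.034×(1 − 0.74200) = 0.26677.
New p* = 0.932 − e/c = 0.932 − 0.26677/1.20978 = 0.71149.
Expected occupied = 228 × 0.71149 = 162.22 ≈ 162.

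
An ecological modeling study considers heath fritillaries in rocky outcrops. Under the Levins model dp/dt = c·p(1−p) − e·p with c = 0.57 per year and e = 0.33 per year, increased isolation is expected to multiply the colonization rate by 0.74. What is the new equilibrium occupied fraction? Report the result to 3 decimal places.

Before: p* = 1 − 0.33/0.57 = 0.4211.
After the change, c = 0.4218, e = 0.33, so p* = 1 − 0.33/0.4218 = 0.2176.

0.218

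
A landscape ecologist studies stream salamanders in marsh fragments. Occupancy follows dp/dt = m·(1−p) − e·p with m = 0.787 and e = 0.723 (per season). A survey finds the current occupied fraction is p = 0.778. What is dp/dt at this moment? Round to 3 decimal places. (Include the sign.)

-0.388

Colonization term: m·(1−p) = 0.787×0.2220 = 0.17471.
Extinction term: e·p = 0.56249.
dp/dt = 0.17471 − 0.56249 = -0.38778.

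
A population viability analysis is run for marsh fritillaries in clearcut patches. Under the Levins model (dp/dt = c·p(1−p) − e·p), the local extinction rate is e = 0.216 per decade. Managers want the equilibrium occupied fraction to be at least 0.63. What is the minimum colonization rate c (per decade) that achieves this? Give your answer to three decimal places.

0.584

p* = 1 − e/c ≥ 0.63 requires e/c ≤ 0.3700, i.e. c ≥ e/0.3700.
c_min = 0.216/0.3700 = 0.5838.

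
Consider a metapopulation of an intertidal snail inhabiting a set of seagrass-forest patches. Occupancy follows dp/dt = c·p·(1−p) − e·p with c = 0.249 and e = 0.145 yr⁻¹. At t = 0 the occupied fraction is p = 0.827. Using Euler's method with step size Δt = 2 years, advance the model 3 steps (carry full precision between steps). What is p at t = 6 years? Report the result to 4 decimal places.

0.5328

Update rule: p ← p + [c·p·(1−p) − e·p]·Δt with Δt = 2.
step 1: Δp = -0.16858, p = 0.65842
step 2: Δp = -0.07894, p = 0.57948
step 3: Δp = -0.04669, p = 0.53278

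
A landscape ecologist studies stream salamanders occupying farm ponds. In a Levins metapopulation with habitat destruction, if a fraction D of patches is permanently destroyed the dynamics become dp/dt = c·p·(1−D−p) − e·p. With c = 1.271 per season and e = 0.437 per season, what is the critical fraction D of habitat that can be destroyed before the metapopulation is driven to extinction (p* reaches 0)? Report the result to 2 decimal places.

0.66

The nontrivial equilibrium is p* = (1−D) − e/c; extinction occurs when this hits zero.
So D_crit = 1 − e/c = 1 − 0.437/1.271 = 1 − 0.3438 = 0.6562.
Note this equals the original equilibrium occupancy — the Levins extinction-debt result.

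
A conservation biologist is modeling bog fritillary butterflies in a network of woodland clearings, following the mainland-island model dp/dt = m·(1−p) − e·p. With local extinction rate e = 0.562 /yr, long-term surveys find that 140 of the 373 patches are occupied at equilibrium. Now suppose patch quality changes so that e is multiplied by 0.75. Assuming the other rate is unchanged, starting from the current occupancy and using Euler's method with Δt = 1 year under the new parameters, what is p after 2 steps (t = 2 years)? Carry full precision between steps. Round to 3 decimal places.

0.441

Observed p* = 140/373 = 0.37534.
Balance m(1−p*) = e·p* gives m = e·p*/(1−p*) = 0.562×0.37534/0.62466 = 0.33768.
Starting from p₀ = 0.37534; update p ← p + (dp/dt)·Δt with the new parameters.
  1  |  dp/dt·Δt = +0.052735  |  p_1 = 0.428070
  2  |  dp/dt·Δt = +0.012699  |  p_2 = 0.440769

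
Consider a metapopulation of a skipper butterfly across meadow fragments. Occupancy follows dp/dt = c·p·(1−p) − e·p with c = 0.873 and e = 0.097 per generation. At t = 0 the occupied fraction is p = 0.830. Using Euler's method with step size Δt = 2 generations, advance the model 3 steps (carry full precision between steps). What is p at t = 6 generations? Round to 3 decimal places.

0.897

Update rule: p ← p + [c·p·(1−p) − e·p]·Δt with Δt = 2.
p: 0.83000 → 0.91534  (Δp = +0.08534)
p: 0.91534 → 0.87307  (Δp = -0.04227)
p: 0.87307 → 0.89719  (Δp = +0.02412)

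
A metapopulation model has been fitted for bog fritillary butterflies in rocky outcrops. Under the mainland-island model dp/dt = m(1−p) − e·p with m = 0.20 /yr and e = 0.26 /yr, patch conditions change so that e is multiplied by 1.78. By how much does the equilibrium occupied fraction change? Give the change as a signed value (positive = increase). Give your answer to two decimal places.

-0.13

Before: p* = 0.20/(0.20+0.26) = 0.4348.
After: m = 0.2, e = 0.4628; p* = 0.2/0.6628 = 0.3018.
Δp* = 0.3018 − 0.4348 = -0.1330.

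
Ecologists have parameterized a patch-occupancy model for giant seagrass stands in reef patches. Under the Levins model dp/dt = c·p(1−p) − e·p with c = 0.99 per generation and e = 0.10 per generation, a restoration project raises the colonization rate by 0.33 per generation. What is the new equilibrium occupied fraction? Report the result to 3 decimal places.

0.924

Before: p* = 1 − 0.10/0.99 = 0.8990.
After the change, c = 1.32, e = 0.1, so p* = 1 − 0.1/1.32 = 0.9242.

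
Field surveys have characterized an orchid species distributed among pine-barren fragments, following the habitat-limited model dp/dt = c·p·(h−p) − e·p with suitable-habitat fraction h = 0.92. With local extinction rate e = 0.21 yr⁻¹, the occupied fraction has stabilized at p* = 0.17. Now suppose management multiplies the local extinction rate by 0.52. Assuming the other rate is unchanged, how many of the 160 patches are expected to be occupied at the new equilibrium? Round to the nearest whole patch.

Balance c(h−p*) = e gives c = e/(0.92 − 0.17000) = 0.21/0.75000 = 0.28000.
New p* = 0.92 − e/c = 0.92 − 0.10920/0.28000 = 0.53000.
Expected occupied = 160 × 0.53000 = 84.80 ≈ 85.

85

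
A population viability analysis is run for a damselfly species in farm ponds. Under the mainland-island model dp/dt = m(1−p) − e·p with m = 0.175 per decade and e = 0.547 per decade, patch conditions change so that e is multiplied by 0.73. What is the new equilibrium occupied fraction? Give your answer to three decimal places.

0.305

Before: p* = 0.175/(0.175+0.547) = 0.2424.
After: m = 0.175, e = 0.39931; p* = 0.175/0.5743 = 0.3047.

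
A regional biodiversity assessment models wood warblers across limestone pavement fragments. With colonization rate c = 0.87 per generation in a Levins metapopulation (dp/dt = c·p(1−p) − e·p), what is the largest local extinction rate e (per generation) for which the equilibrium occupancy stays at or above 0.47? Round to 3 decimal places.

0.461

1 − e/c ≥ 0.47 ⇒ e ≤ c(1 − 0.47) = 0.87 × 0.5300.
e_max = 0.4611.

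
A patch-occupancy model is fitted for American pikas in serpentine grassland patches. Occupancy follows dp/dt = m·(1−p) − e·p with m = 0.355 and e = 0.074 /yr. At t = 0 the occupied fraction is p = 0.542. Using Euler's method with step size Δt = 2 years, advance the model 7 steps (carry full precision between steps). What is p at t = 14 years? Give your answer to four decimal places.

Update rule: p ← p + [m·(1−p) − e·p]·Δt with Δt = 2.
t = 2: p = 0.54200 + (+0.24496) = 0.78696
t = 4: p = 0.78696 + (+0.03478) = 0.82175
t = 6: p = 0.82175 + (+0.00494) = 0.82669
t = 8: p = 0.82669 + (+0.00070) = 0.82739
t = 10: p = 0.82739 + (+0.00010) = 0.82749
t = 12: p = 0.82749 + (+0.00001) = 0.82750
t = 14: p = 0.82750 + (+0.00000) = 0.82751

0.8275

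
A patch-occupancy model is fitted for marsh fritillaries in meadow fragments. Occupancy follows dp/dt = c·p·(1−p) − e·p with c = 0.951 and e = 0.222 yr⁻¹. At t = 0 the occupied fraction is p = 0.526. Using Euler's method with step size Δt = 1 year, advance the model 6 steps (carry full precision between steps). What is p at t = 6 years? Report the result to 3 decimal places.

Update rule: p ← p + [c·p·(1−p) − e·p]·Δt with Δt = 1.
p: 0.52600 → 0.64634  (Δp = +0.12034)
p: 0.64634 → 0.72023  (Δp = +0.07390)
p: 0.72023 → 0.75197  (Δp = +0.03173)
p: 0.75197 → 0.76240  (Δp = +0.01044)
p: 0.76240 → 0.76542  (Δp = +0.00301)
p: 0.76542 → 0.76625  (Δp = +0.00083)

0.766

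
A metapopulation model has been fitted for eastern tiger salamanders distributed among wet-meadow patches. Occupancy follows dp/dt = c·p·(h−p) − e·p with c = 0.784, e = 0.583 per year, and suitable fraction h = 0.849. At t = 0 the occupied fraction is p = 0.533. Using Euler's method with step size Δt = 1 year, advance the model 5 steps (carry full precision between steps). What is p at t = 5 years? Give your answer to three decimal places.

Update rule: p ← p + [c·p·(h−p) − e·p]·Δt with Δt = 1.
step 1: Δp = -0.17869, p = 0.35431
step 2: Δp = -0.06915, p = 0.28516
step 3: Δp = -0.04019, p = 0.24497
step 4: Δp = -0.02681, p = 0.21816
step 5: Δp = -0.01929, p = 0.19887

0.199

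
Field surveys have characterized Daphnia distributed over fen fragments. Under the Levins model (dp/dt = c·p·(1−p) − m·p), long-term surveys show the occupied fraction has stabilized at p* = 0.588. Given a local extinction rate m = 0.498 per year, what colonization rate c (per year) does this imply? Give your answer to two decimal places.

At equilibrium c(1−p*) = m, so c = m/(1−p*).
c = 0.498/(1 − 0.588) = 0.498/0.4120 = 1.2087.

1.21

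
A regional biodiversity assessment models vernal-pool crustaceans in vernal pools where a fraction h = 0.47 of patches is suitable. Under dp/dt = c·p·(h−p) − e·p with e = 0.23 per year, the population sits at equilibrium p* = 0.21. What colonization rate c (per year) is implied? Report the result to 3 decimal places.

0.885

At equilibrium c(h−p*) = e, so c = e/(h−p*).
c = 0.23/(0.47 − 0.21) = 0.23/0.2600 = 0.8846.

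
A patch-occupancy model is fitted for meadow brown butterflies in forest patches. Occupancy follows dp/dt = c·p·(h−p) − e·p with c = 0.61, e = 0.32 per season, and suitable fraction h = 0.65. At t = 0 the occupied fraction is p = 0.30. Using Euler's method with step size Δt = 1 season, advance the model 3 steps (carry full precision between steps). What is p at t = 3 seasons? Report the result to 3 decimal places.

0.227

Update rule: p ← p + [c·p·(h−p) − e·p]·Δt with Δt = 1.
  1  |  dp/dt·Δt = -0.031950  |  p_1 = 0.268050
  2  |  dp/dt·Δt = -0.023323  |  p_2 = 0.244727
  3  |  dp/dt·Δt = -0.017812  |  p_3 = 0.226915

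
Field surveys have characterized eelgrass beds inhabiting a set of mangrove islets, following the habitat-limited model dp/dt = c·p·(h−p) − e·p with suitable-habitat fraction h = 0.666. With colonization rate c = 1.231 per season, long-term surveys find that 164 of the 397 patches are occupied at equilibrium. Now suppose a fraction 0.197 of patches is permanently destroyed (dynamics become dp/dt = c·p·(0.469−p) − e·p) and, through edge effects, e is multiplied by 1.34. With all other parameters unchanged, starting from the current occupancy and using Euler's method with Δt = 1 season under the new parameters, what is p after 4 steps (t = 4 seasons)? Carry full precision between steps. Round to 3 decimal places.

0.181

Observed p* = 164/397 = 0.41310.
Balance c(h−p*) = e gives e = 1.231×(0.666 − 0.41310) = 0.31132.
Starting from p₀ = 0.41310; update p ← p + (dp/dt)·Δt with the new parameters.
t = 1: p = 0.41310 + (-0.14391) = 0.26919
t = 2: p = 0.26919 + (-0.04609) = 0.22310
t = 3: p = 0.22310 + (-0.02554) = 0.19756
t = 4: p = 0.19756 + (-0.01640) = 0.18116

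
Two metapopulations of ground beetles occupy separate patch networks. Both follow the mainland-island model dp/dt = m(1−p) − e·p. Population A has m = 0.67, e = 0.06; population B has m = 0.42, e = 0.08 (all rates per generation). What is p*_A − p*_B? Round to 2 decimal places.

A: p*_A = m/(m+e) = 0.67/0.7300 = 0.9178.
B: p*_B = 0.42/0.5000 = 0.8400.
p*_A − p*_B = 0.9178 − 0.8400 = 0.0778.

0.08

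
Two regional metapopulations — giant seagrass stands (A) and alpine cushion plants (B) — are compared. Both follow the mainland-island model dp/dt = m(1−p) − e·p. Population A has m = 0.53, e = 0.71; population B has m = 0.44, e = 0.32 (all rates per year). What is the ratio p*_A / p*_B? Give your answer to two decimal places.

A: p*_A = m/(m+e) = 0.53/1.2400 = 0.4274.
B: p*_B = 0.44/0.7600 = 0.5789.
p*_A / p*_B = 0.4274/0.5789 = 0.7383.

0.74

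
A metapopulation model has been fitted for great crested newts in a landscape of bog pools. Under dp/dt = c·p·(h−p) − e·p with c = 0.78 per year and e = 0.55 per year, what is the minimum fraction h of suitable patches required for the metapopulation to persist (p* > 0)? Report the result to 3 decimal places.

0.705

p* = h − e/c is positive only when h > e/c.
h_min = e/c = 0.55/0.78 = 0.7051.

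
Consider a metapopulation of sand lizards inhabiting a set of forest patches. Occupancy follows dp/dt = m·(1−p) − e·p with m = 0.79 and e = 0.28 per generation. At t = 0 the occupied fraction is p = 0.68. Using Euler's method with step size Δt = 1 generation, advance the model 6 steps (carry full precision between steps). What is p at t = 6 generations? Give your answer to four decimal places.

0.7383

Update rule: p ← p + [m·(1−p) − e·p]·Δt with Δt = 1.
step 1: Δp = +0.06240, p = 0.74240
step 2: Δp = -0.00437, p = 0.73803
step 3: Δp = +0.00031, p = 0.73834
step 4: Δp = -0.00002, p = 0.73832
step 5: Δp = +0.00000, p = 0.73832
step 6: Δp = -0.00000, p = 0.73832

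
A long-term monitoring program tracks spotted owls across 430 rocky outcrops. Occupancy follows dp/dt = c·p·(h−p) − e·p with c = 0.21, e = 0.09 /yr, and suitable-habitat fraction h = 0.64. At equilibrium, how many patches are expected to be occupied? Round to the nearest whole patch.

91

p* = h − e/c = 0.64 − 0.4286 = 0.2114.
Expected occupied patches = N × p* = 430 × 0.2114 = 90.91 ≈ 91.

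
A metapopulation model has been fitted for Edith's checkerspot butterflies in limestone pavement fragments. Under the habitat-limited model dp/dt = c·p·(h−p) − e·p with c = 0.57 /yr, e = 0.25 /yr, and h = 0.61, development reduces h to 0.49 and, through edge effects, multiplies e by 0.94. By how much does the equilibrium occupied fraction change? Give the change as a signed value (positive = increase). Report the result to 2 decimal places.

-0.09

Before: p* = h − e/c = 0.61 − 0.25/0.57 = 0.61 − 0.4386 = 0.1714.
After: c = 0.57, e = 0.235, h = 0.49; p* = 0.49 − 0.235/0.57 = 0.0777.
Δp* = 0.0777 − 0.1714 = -0.0937.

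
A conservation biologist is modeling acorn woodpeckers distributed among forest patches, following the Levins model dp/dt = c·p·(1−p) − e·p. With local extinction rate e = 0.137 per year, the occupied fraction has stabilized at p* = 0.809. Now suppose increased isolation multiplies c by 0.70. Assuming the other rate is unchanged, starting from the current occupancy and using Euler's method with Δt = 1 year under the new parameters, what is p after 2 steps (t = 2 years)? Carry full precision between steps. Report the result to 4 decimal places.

Balance c(1−p*) = e gives c = e/(1 − 0.80900) = 0.137/0.19100 = 0.71728.
Starting from p₀ = 0.80900; update p ← p + (dp/dt)·Δt with the new parameters.
step 1: Δp = -0.03325, p = 0.77575
step 2: Δp = -0.01893, p = 0.75682

0.7568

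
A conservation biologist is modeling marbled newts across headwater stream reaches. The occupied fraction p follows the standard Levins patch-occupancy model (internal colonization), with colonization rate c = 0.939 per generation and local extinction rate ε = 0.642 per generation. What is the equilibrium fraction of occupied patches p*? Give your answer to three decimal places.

0.316

At equilibrium, colonization balances extinction: c·p*·(1−p*) = ε·p*.
So p* = 1 − ε/c = 1 − 0.642/0.939 = 1 − 0.6837 = 0.3163.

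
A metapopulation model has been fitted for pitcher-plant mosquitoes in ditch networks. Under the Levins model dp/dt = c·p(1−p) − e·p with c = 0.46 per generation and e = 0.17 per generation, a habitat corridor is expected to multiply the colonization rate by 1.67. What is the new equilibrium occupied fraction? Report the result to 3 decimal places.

Before: p* = 1 − 0.17/0.46 = 0.6304.
After the change, c = 0.7682, e = 0.17, so p* = 1 − 0.17/0.7682 = 0.7787.

0.779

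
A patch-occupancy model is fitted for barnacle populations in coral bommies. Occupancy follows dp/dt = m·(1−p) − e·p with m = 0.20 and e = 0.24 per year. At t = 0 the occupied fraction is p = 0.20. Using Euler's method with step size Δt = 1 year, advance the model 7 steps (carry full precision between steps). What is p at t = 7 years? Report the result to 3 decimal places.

Update rule: p ← p + [m·(1−p) − e·p]·Δt with Δt = 1.
t = 1: p = 0.20000 + (+0.11200) = 0.31200
t = 2: p = 0.31200 + (+0.06272) = 0.37472
t = 3: p = 0.37472 + (+0.03512) = 0.40984
t = 4: p = 0.40984 + (+0.01967) = 0.42951
t = 5: p = 0.42951 + (+0.01101) = 0.44053
t = 6: p = 0.44053 + (+0.00617) = 0.44670
t = 7: p = 0.44670 + (+0.00345) = 0.45015

0.450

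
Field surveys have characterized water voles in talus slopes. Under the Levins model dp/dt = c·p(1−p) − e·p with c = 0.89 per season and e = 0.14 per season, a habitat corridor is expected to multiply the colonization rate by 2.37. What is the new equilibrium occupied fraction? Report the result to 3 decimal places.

Before: p* = 1 − 0.14/0.89 = 0.8427.
After the change, c = 2.1093, e = 0.14, so p* = 1 − 0.14/2.1093 = 0.9336.

0.934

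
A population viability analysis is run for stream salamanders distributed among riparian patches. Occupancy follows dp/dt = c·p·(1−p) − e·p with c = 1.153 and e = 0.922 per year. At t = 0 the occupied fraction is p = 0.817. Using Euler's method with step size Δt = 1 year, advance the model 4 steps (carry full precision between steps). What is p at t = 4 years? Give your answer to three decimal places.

0.215

Update rule: p ← p + [c·p·(1−p) − e·p]·Δt with Δt = 1.
p: 0.81700 → 0.23611  (Δp = -0.58089)
p: 0.23611 → 0.22638  (Δp = -0.00974)
p: 0.22638 → 0.21958  (Δp = -0.00679)
p: 0.21958 → 0.21471  (Δp = -0.00487)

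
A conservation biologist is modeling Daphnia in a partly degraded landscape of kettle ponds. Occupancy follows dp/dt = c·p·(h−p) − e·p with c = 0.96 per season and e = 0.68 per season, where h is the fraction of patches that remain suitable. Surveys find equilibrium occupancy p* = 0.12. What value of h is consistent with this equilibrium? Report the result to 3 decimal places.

0.828

At equilibrium c(h−p*) = e, so h = p* + e/c.
h = 0.12 + 0.68/0.96 = 0.12 + 0.7083 = 0.8283.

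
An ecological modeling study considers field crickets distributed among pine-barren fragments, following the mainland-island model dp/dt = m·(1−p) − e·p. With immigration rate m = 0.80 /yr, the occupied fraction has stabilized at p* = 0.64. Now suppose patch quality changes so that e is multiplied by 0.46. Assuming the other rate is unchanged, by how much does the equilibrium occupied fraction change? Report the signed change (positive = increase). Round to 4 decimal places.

0.1544

Balance m(1−p*) = e·p* gives e = m(1−p*)/p* = 0.80×0.36000/0.64000 = 0.45000.
New p* = m/(m+e) = 0.80000/(0.80000+0.20700) = 0.79444.
Δp* = 0.79444 − 0.64000 = +0.15444.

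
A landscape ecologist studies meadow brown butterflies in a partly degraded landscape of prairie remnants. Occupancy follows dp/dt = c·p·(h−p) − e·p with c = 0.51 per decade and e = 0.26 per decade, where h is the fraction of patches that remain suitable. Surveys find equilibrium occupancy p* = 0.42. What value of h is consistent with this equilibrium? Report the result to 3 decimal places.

0.930

At equilibrium c(h−p*) = e, so h = p* + e/c.
h = 0.42 + 0.26/0.51 = 0.42 + 0.5098 = 0.9298.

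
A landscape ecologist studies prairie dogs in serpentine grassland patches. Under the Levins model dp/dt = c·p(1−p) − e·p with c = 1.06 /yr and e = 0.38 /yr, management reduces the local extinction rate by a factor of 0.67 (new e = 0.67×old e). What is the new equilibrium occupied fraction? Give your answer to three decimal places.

Before: p* = 1 − 0.38/1.06 = 0.6415.
After the change, c = 1.06, e = 0.2546, so p* = 1 − 0.2546/1.06 = 0.7598.

0.760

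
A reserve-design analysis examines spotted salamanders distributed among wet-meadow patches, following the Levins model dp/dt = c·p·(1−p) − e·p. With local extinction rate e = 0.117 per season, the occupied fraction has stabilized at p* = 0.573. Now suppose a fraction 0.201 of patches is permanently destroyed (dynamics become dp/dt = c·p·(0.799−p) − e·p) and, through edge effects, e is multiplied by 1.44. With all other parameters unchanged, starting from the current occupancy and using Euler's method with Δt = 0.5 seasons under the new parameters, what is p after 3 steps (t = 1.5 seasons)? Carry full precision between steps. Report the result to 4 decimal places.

0.4924

Balance c(1−p*) = e gives c = e/(1 − 0.57300) = 0.117/0.42700 = 0.27400.
Starting from p₀ = 0.57300; update p ← p + (dp/dt)·Δt with the new parameters.
step 1: Δp = -0.03053, p = 0.54247
step 2: Δp = -0.02663, p = 0.51584
step 3: Δp = -0.02344, p = 0.49240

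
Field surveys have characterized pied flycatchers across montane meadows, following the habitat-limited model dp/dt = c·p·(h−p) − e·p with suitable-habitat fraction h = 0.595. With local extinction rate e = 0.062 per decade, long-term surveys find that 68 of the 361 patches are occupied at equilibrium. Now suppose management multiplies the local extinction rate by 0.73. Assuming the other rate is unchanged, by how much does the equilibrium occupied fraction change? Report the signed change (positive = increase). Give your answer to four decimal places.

0.1098

Observed p* = 68/361 = 0.18837.
Balance c(h−p*) = e gives c = e/(0.595 − 0.18837) = 0.062/0.40663 = 0.15247.
New p* = 0.595 − e/c = 0.595 − 0.04526/0.15247 = 0.29815.
Δp* = 0.29815 − 0.18837 = +0.10978.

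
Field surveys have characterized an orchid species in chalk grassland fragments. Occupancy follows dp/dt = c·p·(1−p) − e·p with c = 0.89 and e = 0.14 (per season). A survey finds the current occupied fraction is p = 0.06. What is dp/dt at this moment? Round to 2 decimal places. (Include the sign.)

Colonization term: c·p·(1−p) = 0.89×0.06×0.9400 = 0.05020.
Extinction term: e·p = 0.00840.
dp/dt = 0.05020 − 0.00840 = 0.04180.

0.04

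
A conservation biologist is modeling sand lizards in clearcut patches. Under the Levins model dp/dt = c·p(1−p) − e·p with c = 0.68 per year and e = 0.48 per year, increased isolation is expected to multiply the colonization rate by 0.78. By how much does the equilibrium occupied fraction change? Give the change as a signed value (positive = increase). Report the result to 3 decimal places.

-0.199

Before: p* = 1 − 0.48/0.68 = 0.2941.
After the change, c = 0.5304, e = 0.48, so p* = 1 − 0.48/0.5304 = 0.0950.
Δp* = 0.0950 − 0.2941 = -0.1991.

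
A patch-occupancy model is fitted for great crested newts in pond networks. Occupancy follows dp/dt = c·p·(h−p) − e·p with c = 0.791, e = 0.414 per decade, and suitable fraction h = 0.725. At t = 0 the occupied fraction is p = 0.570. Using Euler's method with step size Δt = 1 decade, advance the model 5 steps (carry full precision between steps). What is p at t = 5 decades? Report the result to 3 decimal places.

0.261

Update rule: p ← p + [c·p·(h−p) − e·p]·Δt with Δt = 1.
  1  |  dp/dt·Δt = -0.166095  |  p_1 = 0.403905
  2  |  dp/dt·Δt = -0.064630  |  p_2 = 0.339275
  3  |  dp/dt·Δt = -0.036944  |  p_3 = 0.302331
  4  |  dp/dt·Δt = -0.024086  |  p_4 = 0.278244
  5  |  dp/dt·Δt = -0.016866  |  p_5 = 0.261378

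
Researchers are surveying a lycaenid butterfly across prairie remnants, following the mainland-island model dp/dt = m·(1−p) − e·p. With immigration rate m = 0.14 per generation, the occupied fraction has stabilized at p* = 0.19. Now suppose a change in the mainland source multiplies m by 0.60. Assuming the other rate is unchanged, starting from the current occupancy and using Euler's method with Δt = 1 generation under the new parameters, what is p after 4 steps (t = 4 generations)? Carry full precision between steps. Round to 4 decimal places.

0.1241

Balance m(1−p*) = e·p* gives e = m(1−p*)/p* = 0.14×0.81000/0.19000 = 0.59684.
Starting from p₀ = 0.19000; update p ← p + (dp/dt)·Δt with the new parameters.
t = 1: p = 0.19000 + (-0.04536) = 0.14464
t = 2: p = 0.14464 + (-0.01448) = 0.13016
t = 3: p = 0.13016 + (-0.00462) = 0.12554
t = 4: p = 0.12554 + (-0.00147) = 0.12407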